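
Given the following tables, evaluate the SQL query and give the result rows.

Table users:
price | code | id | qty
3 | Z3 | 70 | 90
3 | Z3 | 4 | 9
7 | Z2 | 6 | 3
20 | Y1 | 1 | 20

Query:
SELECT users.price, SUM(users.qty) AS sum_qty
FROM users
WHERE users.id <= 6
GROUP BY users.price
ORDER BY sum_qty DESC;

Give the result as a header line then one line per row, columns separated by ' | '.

== RESULT ==
users.price | sum_qty
20 | 20
3 | 9
7 | 3

Derivation:
After WHERE (3 rows):
users.price | users.code | users.id | users.qty
3 | Z3 | 4 | 9
7 | Z2 | 6 | 3
20 | Y1 | 1 | 20
After GROUP BY (3 rows):
users.price | sum_qty
3 | 9
7 | 3
20 | 20
After ORDER BY (3 rows):
users.price | sum_qty
20 | 20
3 | 9
7 | 3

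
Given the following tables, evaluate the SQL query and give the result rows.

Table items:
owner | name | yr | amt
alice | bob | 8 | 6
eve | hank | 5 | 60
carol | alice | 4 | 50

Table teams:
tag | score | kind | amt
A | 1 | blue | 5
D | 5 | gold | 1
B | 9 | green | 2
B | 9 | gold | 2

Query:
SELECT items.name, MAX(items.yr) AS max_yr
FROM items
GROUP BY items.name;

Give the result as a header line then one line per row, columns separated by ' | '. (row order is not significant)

== RESULT ==
items.name | max_yr
bob | 8
hank | 5
alice | 4

Derivation:
After GROUP BY (3 rows):
items.name | max_yr
bob | 8
hank | 5
alice | 4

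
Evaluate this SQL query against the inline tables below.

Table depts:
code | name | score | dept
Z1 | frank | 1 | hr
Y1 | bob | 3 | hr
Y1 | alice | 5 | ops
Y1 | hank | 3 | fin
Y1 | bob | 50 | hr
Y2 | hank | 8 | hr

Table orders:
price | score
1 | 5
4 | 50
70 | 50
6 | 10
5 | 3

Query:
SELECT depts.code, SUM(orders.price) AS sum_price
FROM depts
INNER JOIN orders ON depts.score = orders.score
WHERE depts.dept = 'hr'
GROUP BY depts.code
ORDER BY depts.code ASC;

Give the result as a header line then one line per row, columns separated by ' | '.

After JOIN orders (5 rows):
depts.code | depts.name | depts.score | depts.dept | orders.price | orders.score
Y1 | bob | 3 | hr | 5 | 3
Y1 | alice | 5 | ops | 1 | 5
Y1 | hank | 3 | fin | 5 | 3
Y1 | bob | 50 | hr | 4 | 50
Y1 | bob | 50 | hr | 70 | 50
After WHERE (3 rows):
depts.code | depts.name | depts.score | depts.dept | orders.price | orders.score
Y1 | bob | 3 | hr | 5 | 3
Y1 | bob | 50 | hr | 4 | 50
Y1 | bob | 50 | hr | 70 | 50
After GROUP BY (1 rows):
depts.code | sum_price
Y1 | 79
After ORDER BY (1 rows):
depts.code | sum_price
Y1 | 79

== RESULT ==
depts.code | sum_price
Y1 | 79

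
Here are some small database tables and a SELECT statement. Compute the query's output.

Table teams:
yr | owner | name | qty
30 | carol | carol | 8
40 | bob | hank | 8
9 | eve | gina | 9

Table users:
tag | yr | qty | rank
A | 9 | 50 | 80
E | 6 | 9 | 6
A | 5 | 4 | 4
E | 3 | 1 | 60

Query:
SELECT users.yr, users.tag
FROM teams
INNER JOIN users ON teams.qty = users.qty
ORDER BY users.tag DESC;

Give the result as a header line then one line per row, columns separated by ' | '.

== RESULT ==
users.yr | users.tag
6 | E

Derivation:
After JOIN users (1 rows):
teams.yr | teams.owner | teams.name | teams.qty | users.tag | users.yr | users.qty | users.rank
9 | eve | gina | 9 | E | 6 | 9 | 6
After SELECT (1 rows):
users.yr | users.tag
6 | E
After ORDER BY (1 rows):
users.yr | users.tag
6 | E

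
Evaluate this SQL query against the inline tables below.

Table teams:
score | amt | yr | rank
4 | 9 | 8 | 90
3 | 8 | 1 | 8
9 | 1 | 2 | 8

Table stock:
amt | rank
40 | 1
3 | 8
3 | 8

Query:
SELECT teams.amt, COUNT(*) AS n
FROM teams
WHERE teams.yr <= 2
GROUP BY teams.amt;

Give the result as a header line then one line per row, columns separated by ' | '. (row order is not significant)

== RESULT ==
teams.amt | n
8 | 1
1 | 1

Derivation:
After WHERE (2 rows):
teams.score | teams.amt | teams.yr | teams.rank
3 | 8 | 1 | 8
9 | 1 | 2 | 8
After GROUP BY (2 rows):
teams.amt | n
8 | 1
1 | 1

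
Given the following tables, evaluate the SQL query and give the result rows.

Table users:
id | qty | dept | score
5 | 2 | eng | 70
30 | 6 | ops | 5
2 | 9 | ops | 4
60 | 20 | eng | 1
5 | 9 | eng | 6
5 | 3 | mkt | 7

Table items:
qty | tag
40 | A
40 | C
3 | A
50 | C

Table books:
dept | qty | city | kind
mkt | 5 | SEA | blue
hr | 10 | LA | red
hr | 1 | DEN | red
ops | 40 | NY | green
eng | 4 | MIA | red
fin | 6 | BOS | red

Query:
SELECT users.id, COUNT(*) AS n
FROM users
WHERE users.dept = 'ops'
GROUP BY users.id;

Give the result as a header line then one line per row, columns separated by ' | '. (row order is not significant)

== RESULT ==
users.id | n
30 | 1
2 | 1

Derivation:
After WHERE (2 rows):
users.id | users.qty | users.dept | users.score
30 | 6 | ops | 5
2 | 9 | ops | 4
After GROUP BY (2 rows):
users.id | n
30 | 1
2 | 1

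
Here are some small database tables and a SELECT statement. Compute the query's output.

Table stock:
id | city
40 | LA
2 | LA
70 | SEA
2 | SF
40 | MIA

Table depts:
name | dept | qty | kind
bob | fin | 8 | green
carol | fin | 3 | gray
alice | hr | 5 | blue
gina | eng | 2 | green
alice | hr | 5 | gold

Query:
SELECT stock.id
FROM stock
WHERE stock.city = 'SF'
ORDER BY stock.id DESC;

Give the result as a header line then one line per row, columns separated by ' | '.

== RESULT ==
stock.id
2

Derivation:
After WHERE (1 rows):
stock.id | stock.city
2 | SF
After SELECT (1 rows):
stock.id
2
After ORDER BY (1 rows):
stock.id
2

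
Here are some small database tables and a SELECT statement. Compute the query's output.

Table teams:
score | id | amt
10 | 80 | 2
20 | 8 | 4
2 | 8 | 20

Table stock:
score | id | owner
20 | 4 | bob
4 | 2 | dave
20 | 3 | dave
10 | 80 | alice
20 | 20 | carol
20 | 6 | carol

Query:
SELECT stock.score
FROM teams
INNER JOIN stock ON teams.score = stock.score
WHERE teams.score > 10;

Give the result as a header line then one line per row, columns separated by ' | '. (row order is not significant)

== RESULT ==
stock.score
20
20
20
20

Derivation:
After JOIN stock (5 rows):
teams.score | teams.id | teams.amt | stock.score | stock.id | stock.owner
10 | 80 | 2 | 10 | 80 | alice
20 | 8 | 4 | 20 | 4 | bob
20 | 8 | 4 | 20 | 3 | dave
20 | 8 | 4 | 20 | 20 | carol
20 | 8 | 4 | 20 | 6 | carol
After WHERE (4 rows):
teams.score | teams.id | teams.amt | stock.score | stock.id | stock.owner
20 | 8 | 4 | 20 | 4 | bob
20 | 8 | 4 | 20 | 3 | dave
20 | 8 | 4 | 20 | 20 | carol
20 | 8 | 4 | 20 | 6 | carol
After SELECT (4 rows):
stock.score
20
20
20
20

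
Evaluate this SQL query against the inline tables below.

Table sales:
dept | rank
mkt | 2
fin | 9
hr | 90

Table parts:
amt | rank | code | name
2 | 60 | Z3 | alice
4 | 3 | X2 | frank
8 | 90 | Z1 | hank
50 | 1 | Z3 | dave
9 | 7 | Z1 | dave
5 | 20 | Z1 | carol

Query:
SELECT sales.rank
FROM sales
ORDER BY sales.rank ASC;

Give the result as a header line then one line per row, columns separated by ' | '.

After SELECT (3 rows):
sales.rank
2
9
90
After ORDER BY (3 rows):
sales.rank
2
9
90

== RESULT ==
sales.rank
2
9
90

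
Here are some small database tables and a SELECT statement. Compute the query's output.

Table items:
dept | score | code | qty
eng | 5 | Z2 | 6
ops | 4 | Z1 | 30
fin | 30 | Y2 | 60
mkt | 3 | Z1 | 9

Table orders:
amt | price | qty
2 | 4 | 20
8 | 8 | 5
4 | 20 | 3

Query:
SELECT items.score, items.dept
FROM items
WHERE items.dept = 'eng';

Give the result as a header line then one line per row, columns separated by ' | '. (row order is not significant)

After WHERE (1 rows):
items.dept | items.score | items.code | items.qty
eng | 5 | Z2 | 6
After SELECT (1 rows):
items.score | items.dept
5 | eng

== RESULT ==
items.score | items.dept
5 | eng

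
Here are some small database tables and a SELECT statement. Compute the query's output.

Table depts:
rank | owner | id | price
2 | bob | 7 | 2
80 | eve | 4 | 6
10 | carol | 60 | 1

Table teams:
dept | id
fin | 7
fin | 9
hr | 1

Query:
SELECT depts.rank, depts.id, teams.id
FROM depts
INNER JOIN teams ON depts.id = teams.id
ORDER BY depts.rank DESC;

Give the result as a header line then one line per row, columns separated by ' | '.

== RESULT ==
depts.rank | depts.id | teams.id
2 | 7 | 7

Derivation:
After JOIN teams (1 rows):
depts.rank | depts.owner | depts.id | depts.price | teams.dept | teams.id
2 | bob | 7 | 2 | fin | 7
After SELECT (1 rows):
depts.rank | depts.id | teams.id
2 | 7 | 7
After ORDER BY (1 rows):
depts.rank | depts.id | teams.id
2 | 7 | 7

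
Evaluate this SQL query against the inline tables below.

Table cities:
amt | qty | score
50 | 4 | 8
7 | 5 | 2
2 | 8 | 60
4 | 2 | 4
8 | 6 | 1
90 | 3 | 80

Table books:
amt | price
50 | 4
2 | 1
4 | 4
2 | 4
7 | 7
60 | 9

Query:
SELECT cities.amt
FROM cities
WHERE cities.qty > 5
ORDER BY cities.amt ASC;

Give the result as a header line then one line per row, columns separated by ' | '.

== RESULT ==
cities.amt
2
8

Derivation:
After WHERE (2 rows):
cities.amt | cities.qty | cities.score
2 | 8 | 60
8 | 6 | 1
After SELECT (2 rows):
cities.amt
2
8
After ORDER BY (2 rows):
cities.amt
2
8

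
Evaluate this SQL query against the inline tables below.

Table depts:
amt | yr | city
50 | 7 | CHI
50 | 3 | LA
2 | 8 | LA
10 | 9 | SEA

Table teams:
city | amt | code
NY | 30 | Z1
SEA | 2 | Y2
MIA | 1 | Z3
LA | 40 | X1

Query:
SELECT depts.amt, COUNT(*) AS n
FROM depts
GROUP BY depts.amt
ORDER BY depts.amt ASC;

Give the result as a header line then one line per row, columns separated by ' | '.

After GROUP BY (3 rows):
depts.amt | n
50 | 2
2 | 1
10 | 1
After ORDER BY (3 rows):
depts.amt | n
2 | 1
10 | 1
50 | 2

== RESULT ==
depts.amt | n
2 | 1
10 | 1
50 | 2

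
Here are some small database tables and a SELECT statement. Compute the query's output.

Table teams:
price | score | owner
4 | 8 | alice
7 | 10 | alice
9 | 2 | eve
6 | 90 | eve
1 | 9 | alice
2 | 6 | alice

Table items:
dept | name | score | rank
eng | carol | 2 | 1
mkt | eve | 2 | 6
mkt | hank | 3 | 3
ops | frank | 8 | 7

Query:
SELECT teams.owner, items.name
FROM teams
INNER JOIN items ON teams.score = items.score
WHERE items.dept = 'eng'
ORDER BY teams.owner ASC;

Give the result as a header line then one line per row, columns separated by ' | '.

== RESULT ==
teams.owner | items.name
eve | carol

Derivation:
After JOIN items (3 rows):
teams.price | teams.score | teams.owner | items.dept | items.name | items.score | items.rank
4 | 8 | alice | ops | frank | 8 | 7
9 | 2 | eve | eng | carol | 2 | 1
9 | 2 | eve | mkt | eve | 2 | 6
After WHERE (1 rows):
teams.price | teams.score | teams.owner | items.dept | items.name | items.score | items.rank
9 | 2 | eve | eng | carol | 2 | 1
After SELECT (1 rows):
teams.owner | items.name
eve | carol
After ORDER BY (1 rows):
teams.owner | items.name
eve | carol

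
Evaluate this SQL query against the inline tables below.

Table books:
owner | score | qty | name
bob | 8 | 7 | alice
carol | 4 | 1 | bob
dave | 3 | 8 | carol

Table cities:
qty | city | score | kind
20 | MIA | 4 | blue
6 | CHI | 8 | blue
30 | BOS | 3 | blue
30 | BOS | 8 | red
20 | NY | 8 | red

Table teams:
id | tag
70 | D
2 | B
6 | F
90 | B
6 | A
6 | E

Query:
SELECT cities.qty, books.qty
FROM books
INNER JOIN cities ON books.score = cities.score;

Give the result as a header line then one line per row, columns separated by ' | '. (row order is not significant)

After JOIN cities (5 rows):
books.owner | books.score | books.qty | books.name | cities.qty | cities.city | cities.score | cities.kind
bob | 8 | 7 | alice | 6 | CHI | 8 | blue
bob | 8 | 7 | alice | 30 | BOS | 8 | red
bob | 8 | 7 | alice | 20 | NY | 8 | red
carol | 4 | 1 | bob | 20 | MIA | 4 | blue
dave | 3 | 8 | carol | 30 | BOS | 3 | blue
After SELECT (5 rows):
cities.qty | books.qty
6 | 7
30 | 7
20 | 7
20 | 1
30 | 8

== RESULT ==
cities.qty | books.qty
6 | 7
30 | 7
20 | 7
20 | 1
30 | 8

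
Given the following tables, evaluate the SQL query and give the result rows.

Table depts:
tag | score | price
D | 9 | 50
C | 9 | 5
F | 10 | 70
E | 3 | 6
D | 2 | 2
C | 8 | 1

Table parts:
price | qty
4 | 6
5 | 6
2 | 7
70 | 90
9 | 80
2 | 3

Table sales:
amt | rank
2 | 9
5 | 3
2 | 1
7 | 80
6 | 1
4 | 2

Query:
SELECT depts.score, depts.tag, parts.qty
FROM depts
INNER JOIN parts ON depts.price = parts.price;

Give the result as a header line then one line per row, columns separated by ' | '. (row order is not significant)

== RESULT ==
depts.score | depts.tag | parts.qty
9 | C | 6
10 | F | 90
2 | D | 7
2 | D | 3

Derivation:
After JOIN parts (4 rows):
depts.tag | depts.score | depts.price | parts.price | parts.qty
C | 9 | 5 | 5 | 6
F | 10 | 70 | 70 | 90
D | 2 | 2 | 2 | 7
D | 2 | 2 | 2 | 3
After SELECT (4 rows):
depts.score | depts.tag | parts.qty
9 | C | 6
10 | F | 90
2 | D | 7
2 | D | 3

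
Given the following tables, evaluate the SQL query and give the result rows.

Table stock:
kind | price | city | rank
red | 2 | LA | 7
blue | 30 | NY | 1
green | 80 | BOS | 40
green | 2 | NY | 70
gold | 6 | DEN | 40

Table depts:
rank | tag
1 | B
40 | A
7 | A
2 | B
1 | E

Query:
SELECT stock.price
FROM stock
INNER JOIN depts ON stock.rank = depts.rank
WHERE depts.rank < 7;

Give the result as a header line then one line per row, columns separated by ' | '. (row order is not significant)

== RESULT ==
stock.price
30
30

Derivation:
After JOIN depts (5 rows):
stock.kind | stock.price | stock.city | stock.rank | depts.rank | depts.tag
red | 2 | LA | 7 | 7 | A
blue | 30 | NY | 1 | 1 | B
blue | 30 | NY | 1 | 1 | E
green | 80 | BOS | 40 | 40 | A
gold | 6 | DEN | 40 | 40 | A
After WHERE (2 rows):
stock.kind | stock.price | stock.city | stock.rank | depts.rank | depts.tag
blue | 30 | NY | 1 | 1 | B
blue | 30 | NY | 1 | 1 | E
After SELECT (2 rows):
stock.price
30
30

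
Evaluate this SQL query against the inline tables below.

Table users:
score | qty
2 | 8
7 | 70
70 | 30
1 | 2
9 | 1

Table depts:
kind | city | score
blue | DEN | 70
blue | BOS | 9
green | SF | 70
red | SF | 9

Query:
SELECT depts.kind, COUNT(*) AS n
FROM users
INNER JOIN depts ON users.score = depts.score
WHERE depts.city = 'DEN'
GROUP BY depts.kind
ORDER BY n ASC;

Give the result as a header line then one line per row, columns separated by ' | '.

After JOIN depts (4 rows):
users.score | users.qty | depts.kind | depts.city | depts.score
70 | 30 | blue | DEN | 70
70 | 30 | green | SF | 70
9 | 1 | blue | BOS | 9
9 | 1 | red | SF | 9
After WHERE (1 rows):
users.score | users.qty | depts.kind | depts.city | depts.score
70 | 30 | blue | DEN | 70
After GROUP BY (1 rows):
depts.kind | n
blue | 1
After ORDER BY (1 rows):
depts.kind | n
blue | 1

== RESULT ==
depts.kind | n
blue | 1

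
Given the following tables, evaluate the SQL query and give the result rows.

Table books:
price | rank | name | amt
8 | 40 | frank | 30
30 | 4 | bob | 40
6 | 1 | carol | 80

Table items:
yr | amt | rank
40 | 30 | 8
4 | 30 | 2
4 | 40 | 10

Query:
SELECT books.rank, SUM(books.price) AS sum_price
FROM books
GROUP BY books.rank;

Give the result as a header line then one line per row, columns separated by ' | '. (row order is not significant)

After GROUP BY (3 rows):
books.rank | sum_price
40 | 8
4 | 30
1 | 6

== RESULT ==
books.rank | sum_price
40 | 8
4 | 30
1 | 6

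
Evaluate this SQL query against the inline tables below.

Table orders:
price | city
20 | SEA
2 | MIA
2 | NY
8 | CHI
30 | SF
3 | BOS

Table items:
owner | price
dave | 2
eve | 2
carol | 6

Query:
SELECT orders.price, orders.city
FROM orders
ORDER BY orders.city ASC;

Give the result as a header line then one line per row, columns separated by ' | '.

== RESULT ==
orders.price | orders.city
3 | BOS
8 | CHI
2 | MIA
2 | NY
20 | SEA
30 | SF

Derivation:
After SELECT (6 rows):
orders.price | orders.city
20 | SEA
2 | MIA
2 | NY
8 | CHI
30 | SF
3 | BOS
After ORDER BY (6 rows):
orders.price | orders.city
3 | BOS
8 | CHI
2 | MIA
2 | NY
20 | SEA
30 | SF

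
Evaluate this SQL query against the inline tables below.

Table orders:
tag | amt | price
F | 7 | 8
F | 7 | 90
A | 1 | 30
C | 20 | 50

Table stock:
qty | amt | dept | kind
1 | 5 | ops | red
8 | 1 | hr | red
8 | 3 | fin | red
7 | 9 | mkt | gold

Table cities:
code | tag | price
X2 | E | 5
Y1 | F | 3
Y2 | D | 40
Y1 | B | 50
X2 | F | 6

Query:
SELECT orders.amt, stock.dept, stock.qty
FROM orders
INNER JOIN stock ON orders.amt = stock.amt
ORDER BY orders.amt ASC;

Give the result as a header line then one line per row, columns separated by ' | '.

== RESULT ==
orders.amt | stock.dept | stock.qty
1 | hr | 8

Derivation:
After JOIN stock (1 rows):
orders.tag | orders.amt | orders.price | stock.qty | stock.amt | stock.dept | stock.kind
A | 1 | 30 | 8 | 1 | hr | red
After SELECT (1 rows):
orders.amt | stock.dept | stock.qty
1 | hr | 8
After ORDER BY (1 rows):
orders.amt | stock.dept | stock.qty
1 | hr | 8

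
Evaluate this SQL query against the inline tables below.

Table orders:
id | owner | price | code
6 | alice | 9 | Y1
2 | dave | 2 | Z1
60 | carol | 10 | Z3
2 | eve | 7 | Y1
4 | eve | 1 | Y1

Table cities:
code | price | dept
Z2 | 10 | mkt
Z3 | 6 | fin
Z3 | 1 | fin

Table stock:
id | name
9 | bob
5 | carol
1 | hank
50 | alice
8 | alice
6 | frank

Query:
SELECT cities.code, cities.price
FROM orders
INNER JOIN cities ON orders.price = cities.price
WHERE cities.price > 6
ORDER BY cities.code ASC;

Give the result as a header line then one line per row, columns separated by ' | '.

After JOIN cities (2 rows):
orders.id | orders.owner | orders.price | orders.code | cities.code | cities.price | cities.dept
60 | carol | 10 | Z3 | Z2 | 10 | mkt
4 | eve | 1 | Y1 | Z3 | 1 | fin
After WHERE (1 rows):
orders.id | orders.owner | orders.price | orders.code | cities.code | cities.price | cities.dept
60 | carol | 10 | Z3 | Z2 | 10 | mkt
After SELECT (1 rows):
cities.code | cities.price
Z2 | 10
After ORDER BY (1 rows):
cities.code | cities.price
Z2 | 10

== RESULT ==
cities.code | cities.price
Z2 | 10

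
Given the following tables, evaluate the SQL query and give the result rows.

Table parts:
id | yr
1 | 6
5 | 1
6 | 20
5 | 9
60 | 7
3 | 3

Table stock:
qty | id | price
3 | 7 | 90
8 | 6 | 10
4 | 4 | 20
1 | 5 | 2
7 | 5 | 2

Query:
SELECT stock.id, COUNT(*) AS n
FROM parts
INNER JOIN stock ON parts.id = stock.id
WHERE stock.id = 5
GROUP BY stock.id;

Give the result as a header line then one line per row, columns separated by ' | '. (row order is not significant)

After JOIN stock (5 rows):
parts.id | parts.yr | stock.qty | stock.id | stock.price
5 | 1 | 1 | 5 | 2
5 | 1 | 7 | 5 | 2
6 | 20 | 8 | 6 | 10
5 | 9 | 1 | 5 | 2
5 | 9 | 7 | 5 | 2
After WHERE (4 rows):
parts.id | parts.yr | stock.qty | stock.id | stock.price
5 | 1 | 1 | 5 | 2
5 | 1 | 7 | 5 | 2
5 | 9 | 1 | 5 | 2
5 | 9 | 7 | 5 | 2
After GROUP BY (1 rows):
stock.id | n
5 | 4

== RESULT ==
stock.id | n
5 | 4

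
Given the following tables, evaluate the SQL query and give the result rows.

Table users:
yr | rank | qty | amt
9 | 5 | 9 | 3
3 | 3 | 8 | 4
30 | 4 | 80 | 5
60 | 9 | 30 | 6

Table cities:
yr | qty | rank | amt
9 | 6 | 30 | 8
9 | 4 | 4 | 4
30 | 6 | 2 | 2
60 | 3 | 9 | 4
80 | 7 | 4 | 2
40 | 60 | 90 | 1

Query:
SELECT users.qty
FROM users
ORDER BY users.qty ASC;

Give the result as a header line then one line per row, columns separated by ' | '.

After SELECT (4 rows):
users.qty
9
8
80
30
After ORDER BY (4 rows):
users.qty
8
9
30
80

== RESULT ==
users.qty
8
9
30
80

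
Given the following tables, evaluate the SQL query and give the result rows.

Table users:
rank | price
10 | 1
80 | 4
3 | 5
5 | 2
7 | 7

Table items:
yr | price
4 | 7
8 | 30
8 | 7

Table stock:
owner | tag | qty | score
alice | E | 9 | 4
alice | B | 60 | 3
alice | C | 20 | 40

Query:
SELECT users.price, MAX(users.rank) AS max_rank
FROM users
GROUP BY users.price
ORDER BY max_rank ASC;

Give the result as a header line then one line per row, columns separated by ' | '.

== RESULT ==
users.price | max_rank
5 | 3
2 | 5
7 | 7
1 | 10
4 | 80

Derivation:
After GROUP BY (5 rows):
users.price | max_rank
1 | 10
4 | 80
5 | 3
2 | 5
7 | 7
After ORDER BY (5 rows):
users.price | max_rank
5 | 3
2 | 5
7 | 7
1 | 10
4 | 80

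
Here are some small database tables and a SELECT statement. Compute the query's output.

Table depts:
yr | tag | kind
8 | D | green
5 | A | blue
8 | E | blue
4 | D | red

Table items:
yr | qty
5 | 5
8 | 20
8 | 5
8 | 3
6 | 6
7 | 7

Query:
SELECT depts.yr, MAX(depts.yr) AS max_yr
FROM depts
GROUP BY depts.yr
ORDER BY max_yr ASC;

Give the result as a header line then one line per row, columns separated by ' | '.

After GROUP BY (3 rows):
depts.yr | max_yr
8 | 8
5 | 5
4 | 4
After ORDER BY (3 rows):
depts.yr | max_yr
4 | 4
5 | 5
8 | 8

== RESULT ==
depts.yr | max_yr
4 | 4
5 | 5
8 | 8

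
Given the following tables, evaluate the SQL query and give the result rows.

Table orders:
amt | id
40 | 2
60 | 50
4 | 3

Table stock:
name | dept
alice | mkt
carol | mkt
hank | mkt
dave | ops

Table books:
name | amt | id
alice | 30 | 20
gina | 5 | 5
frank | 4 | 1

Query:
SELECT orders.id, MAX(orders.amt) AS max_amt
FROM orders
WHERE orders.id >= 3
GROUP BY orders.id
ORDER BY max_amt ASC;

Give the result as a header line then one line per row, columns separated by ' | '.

After WHERE (2 rows):
orders.amt | orders.id
60 | 50
4 | 3
After GROUP BY (2 rows):
orders.id | max_amt
50 | 60
3 | 4
After ORDER BY (2 rows):
orders.id | max_amt
3 | 4
50 | 60

== RESULT ==
orders.id | max_amt
3 | 4
50 | 60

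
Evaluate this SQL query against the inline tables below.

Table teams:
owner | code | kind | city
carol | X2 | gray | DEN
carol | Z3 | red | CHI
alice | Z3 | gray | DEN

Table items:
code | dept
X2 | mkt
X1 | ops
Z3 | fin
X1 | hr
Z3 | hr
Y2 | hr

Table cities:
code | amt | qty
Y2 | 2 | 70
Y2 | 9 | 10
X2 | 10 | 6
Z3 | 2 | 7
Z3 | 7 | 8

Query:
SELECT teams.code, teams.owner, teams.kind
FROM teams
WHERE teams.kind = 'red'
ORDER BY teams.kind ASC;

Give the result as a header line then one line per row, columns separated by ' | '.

After WHERE (1 rows):
teams.owner | teams.code | teams.kind | teams.city
carol | Z3 | red | CHI
After SELECT (1 rows):
teams.code | teams.owner | teams.kind
Z3 | carol | red
After ORDER BY (1 rows):
teams.code | teams.owner | teams.kind
Z3 | carol | red

== RESULT ==
teams.code | teams.owner | teams.kind
Z3 | carol | red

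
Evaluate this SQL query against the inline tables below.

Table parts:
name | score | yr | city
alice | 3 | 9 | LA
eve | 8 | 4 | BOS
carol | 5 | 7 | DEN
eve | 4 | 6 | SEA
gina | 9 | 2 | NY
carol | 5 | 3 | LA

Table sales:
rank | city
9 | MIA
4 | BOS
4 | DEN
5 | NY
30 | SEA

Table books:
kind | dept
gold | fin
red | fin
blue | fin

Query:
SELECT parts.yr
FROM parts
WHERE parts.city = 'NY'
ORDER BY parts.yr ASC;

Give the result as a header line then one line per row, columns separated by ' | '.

== RESULT ==
parts.yr
2

Derivation:
After WHERE (1 rows):
parts.name | parts.score | parts.yr | parts.city
gina | 9 | 2 | NY
After SELECT (1 rows):
parts.yr
2
After ORDER BY (1 rows):
parts.yr
2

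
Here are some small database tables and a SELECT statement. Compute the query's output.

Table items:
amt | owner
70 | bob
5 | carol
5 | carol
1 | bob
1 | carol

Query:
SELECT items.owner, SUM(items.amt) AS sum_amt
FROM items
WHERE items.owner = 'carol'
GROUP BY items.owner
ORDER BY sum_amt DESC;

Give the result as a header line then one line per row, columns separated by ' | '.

After WHERE (3 rows):
items.amt | items.owner
5 | carol
5 | carol
1 | carol
After GROUP BY (1 rows):
items.owner | sum_amt
carol | 11
After ORDER BY (1 rows):
items.owner | sum_amt
carol | 11

== RESULT ==
items.owner | sum_amt
carol | 11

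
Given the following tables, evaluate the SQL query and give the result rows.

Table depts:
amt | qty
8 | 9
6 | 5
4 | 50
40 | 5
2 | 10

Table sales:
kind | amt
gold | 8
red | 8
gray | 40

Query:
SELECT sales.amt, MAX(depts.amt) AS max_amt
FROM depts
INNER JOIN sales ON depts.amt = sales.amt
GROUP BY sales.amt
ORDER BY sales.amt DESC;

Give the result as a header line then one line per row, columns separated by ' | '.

After JOIN sales (3 rows):
depts.amt | depts.qty | sales.kind | sales.amt
8 | 9 | gold | 8
8 | 9 | red | 8
40 | 5 | gray | 40
After GROUP BY (2 rows):
sales.amt | max_amt
8 | 8
40 | 40
After ORDER BY (2 rows):
sales.amt | max_amt
40 | 40
8 | 8

== RESULT ==
sales.amt | max_amt
40 | 40
8 | 8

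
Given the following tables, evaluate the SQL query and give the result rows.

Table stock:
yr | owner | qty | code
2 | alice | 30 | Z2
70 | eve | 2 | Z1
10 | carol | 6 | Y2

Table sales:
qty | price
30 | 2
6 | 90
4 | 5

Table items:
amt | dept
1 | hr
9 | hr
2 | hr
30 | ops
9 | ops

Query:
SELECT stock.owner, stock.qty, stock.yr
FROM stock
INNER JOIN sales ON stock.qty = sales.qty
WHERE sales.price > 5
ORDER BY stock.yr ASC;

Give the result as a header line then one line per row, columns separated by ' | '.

After JOIN sales (2 rows):
stock.yr | stock.owner | stock.qty | stock.code | sales.qty | sales.price
2 | alice | 30 | Z2 | 30 | 2
10 | carol | 6 | Y2 | 6 | 90
After WHERE (1 rows):
stock.yr | stock.owner | stock.qty | stock.code | sales.qty | sales.price
10 | carol | 6 | Y2 | 6 | 90
After SELECT (1 rows):
stock.owner | stock.qty | stock.yr
carol | 6 | 10
After ORDER BY (1 rows):
stock.owner | stock.qty | stock.yr
carol | 6 | 10

== RESULT ==
stock.owner | stock.qty | stock.yr
carol | 6 | 10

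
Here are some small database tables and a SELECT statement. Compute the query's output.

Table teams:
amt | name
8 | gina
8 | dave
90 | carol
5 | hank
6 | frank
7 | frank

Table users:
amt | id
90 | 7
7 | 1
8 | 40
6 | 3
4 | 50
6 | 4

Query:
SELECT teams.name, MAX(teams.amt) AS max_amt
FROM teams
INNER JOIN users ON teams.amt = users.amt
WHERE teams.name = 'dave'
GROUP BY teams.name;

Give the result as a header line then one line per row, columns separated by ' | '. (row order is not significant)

After JOIN users (6 rows):
teams.amt | teams.name | users.amt | users.id
8 | gina | 8 | 40
8 | dave | 8 | 40
90 | carol | 90 | 7
6 | frank | 6 | 3
6 | frank | 6 | 4
7 | frank | 7 | 1
After WHERE (1 rows):
teams.amt | teams.name | users.amt | users.id
8 | dave | 8 | 40
After GROUP BY (1 rows):
teams.name | max_amt
dave | 8

== RESULT ==
teams.name | max_amt
dave | 8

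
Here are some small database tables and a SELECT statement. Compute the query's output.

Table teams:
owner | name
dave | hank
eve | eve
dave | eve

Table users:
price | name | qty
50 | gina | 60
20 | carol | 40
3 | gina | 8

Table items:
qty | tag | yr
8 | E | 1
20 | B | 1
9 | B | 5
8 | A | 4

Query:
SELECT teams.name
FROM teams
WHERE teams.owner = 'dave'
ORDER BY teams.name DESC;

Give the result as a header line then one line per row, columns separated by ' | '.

== RESULT ==
teams.name
hank
eve

Derivation:
After WHERE (2 rows):
teams.owner | teams.name
dave | hank
dave | eve
After SELECT (2 rows):
teams.name
hank
eve
After ORDER BY (2 rows):
teams.name
hank
eve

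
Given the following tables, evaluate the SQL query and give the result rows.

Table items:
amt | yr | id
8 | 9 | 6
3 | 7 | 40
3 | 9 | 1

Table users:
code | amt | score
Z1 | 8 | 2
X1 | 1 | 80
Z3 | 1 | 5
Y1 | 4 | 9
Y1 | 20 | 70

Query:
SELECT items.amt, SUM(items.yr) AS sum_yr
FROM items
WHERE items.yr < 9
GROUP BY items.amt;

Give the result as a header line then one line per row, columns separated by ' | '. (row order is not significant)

After WHERE (1 rows):
items.amt | items.yr | items.id
3 | 7 | 40
After GROUP BY (1 rows):
items.amt | sum_yr
3 | 7

== RESULT ==
items.amt | sum_yr
3 | 7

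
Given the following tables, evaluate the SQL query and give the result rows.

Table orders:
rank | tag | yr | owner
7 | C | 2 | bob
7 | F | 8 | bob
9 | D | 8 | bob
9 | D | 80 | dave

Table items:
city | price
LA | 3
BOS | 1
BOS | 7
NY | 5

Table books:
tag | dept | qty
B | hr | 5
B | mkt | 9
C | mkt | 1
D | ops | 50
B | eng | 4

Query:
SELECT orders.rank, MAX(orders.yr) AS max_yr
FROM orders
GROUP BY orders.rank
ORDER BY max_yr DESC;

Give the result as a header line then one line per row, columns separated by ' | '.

After GROUP BY (2 rows):
orders.rank | max_yr
7 | 8
9 | 80
After ORDER BY (2 rows):
orders.rank | max_yr
9 | 80
7 | 8

== RESULT ==
orders.rank | max_yr
9 | 80
7 | 8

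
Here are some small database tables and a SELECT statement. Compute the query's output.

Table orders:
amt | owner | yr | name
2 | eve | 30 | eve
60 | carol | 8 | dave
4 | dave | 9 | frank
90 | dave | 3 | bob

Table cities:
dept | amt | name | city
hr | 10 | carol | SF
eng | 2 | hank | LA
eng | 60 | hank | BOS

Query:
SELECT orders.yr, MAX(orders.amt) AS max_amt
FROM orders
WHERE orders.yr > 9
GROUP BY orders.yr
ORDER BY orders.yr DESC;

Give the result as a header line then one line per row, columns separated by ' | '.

== RESULT ==
orders.yr | max_amt
30 | 2

Derivation:
After WHERE (1 rows):
orders.amt | orders.owner | orders.yr | orders.name
2 | eve | 30 | eve
After GROUP BY (1 rows):
orders.yr | max_amt
30 | 2
After ORDER BY (1 rows):
orders.yr | max_amt
30 | 2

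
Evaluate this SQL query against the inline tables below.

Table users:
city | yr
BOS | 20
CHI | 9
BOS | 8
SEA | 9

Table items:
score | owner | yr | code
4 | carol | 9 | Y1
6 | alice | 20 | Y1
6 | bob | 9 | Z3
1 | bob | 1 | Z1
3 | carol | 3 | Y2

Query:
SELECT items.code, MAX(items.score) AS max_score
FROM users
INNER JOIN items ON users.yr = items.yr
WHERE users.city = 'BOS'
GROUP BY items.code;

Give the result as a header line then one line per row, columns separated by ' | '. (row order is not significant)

== RESULT ==
items.code | max_score
Y1 | 6

Derivation:
After JOIN items (5 rows):
users.city | users.yr | items.score | items.owner | items.yr | items.code
BOS | 20 | 6 | alice | 20 | Y1
CHI | 9 | 4 | carol | 9 | Y1
CHI | 9 | 6 | bob | 9 | Z3
SEA | 9 | 4 | carol | 9 | Y1
SEA | 9 | 6 | bob | 9 | Z3
After WHERE (1 rows):
users.city | users.yr | items.score | items.owner | items.yr | items.code
BOS | 20 | 6 | alice | 20 | Y1
After GROUP BY (1 rows):
items.code | max_score
Y1 | 6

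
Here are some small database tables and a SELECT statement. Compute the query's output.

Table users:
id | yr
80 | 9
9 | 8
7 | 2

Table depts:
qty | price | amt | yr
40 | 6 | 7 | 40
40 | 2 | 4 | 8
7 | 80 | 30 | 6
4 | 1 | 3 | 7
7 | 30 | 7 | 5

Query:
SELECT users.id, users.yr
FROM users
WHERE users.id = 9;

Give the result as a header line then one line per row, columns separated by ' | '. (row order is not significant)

After WHERE (1 rows):
users.id | users.yr
9 | 8
After SELECT (1 rows):
users.id | users.yr
9 | 8

== RESULT ==
users.id | users.yr
9 | 8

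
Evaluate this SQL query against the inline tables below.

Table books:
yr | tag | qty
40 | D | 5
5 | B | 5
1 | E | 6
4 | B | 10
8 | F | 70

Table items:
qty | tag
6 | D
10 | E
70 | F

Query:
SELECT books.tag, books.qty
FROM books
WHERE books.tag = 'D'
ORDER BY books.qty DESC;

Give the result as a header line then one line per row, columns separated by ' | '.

After WHERE (1 rows):
books.yr | books.tag | books.qty
40 | D | 5
After SELECT (1 rows):
books.tag | books.qty
D | 5
After ORDER BY (1 rows):
books.tag | books.qty
D | 5

== RESULT ==
books.tag | books.qty
D | 5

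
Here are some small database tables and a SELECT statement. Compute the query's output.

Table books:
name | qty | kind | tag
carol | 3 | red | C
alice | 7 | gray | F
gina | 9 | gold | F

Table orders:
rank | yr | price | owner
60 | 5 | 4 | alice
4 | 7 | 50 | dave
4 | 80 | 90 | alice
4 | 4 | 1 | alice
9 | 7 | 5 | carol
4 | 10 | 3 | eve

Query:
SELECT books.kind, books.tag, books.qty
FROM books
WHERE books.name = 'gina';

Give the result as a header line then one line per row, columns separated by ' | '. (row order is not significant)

== RESULT ==
books.kind | books.tag | books.qty
gold | F | 9

Derivation:
After WHERE (1 rows):
books.name | books.qty | books.kind | books.tag
gina | 9 | gold | F
After SELECT (1 rows):
books.kind | books.tag | books.qty
gold | F | 9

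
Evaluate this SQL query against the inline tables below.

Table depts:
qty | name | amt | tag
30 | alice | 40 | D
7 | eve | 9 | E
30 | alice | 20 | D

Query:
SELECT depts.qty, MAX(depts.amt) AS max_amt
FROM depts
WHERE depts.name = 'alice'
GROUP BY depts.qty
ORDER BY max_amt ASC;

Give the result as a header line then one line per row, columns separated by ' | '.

== RESULT ==
depts.qty | max_amt
30 | 40

Derivation:
After WHERE (2 rows):
depts.qty | depts.name | depts.amt | depts.tag
30 | alice | 40 | D
30 | alice | 20 | D
After GROUP BY (1 rows):
depts.qty | max_amt
30 | 40
After ORDER BY (1 rows):
depts.qty | max_amt
30 | 40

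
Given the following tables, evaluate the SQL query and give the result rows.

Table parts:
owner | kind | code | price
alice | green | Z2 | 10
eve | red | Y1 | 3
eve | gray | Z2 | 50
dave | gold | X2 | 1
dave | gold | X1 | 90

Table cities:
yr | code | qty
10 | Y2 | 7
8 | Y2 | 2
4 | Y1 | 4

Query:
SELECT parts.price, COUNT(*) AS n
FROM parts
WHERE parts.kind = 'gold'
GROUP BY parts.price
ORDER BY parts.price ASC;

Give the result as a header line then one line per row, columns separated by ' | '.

== RESULT ==
parts.price | n
1 | 1
90 | 1

Derivation:
After WHERE (2 rows):
parts.owner | parts.kind | parts.code | parts.price
dave | gold | X2 | 1
dave | gold | X1 | 90
After GROUP BY (2 rows):
parts.price | n
1 | 1
90 | 1
After ORDER BY (2 rows):
parts.price | n
1 | 1
90 | 1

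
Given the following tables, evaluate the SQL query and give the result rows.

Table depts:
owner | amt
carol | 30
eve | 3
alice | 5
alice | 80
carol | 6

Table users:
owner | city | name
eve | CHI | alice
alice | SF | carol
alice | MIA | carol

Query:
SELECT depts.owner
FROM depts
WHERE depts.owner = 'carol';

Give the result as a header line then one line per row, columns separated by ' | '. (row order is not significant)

After WHERE (2 rows):
depts.owner | depts.amt
carol | 30
carol | 6
After SELECT (2 rows):
depts.owner
carol
carol

== RESULT ==
depts.owner
carol
carol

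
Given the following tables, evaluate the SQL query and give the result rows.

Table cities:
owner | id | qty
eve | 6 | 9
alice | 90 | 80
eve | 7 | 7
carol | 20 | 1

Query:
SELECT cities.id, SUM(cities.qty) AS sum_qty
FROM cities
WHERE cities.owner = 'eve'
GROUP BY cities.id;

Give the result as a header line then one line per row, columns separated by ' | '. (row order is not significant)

== RESULT ==
cities.id | sum_qty
6 | 9
7 | 7

Derivation:
After WHERE (2 rows):
cities.owner | cities.id | cities.qty
eve | 6 | 9
eve | 7 | 7
After GROUP BY (2 rows):
cities.id | sum_qty
6 | 9
7 | 7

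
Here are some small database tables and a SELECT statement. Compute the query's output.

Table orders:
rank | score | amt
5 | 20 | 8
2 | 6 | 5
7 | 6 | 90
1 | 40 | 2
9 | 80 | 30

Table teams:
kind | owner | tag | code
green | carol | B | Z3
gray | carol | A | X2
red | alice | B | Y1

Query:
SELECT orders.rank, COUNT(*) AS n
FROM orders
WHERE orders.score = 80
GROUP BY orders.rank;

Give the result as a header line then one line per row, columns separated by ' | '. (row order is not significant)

After WHERE (1 rows):
orders.rank | orders.score | orders.amt
9 | 80 | 30
After GROUP BY (1 rows):
orders.rank | n
9 | 1

== RESULT ==
orders.rank | n
9 | 1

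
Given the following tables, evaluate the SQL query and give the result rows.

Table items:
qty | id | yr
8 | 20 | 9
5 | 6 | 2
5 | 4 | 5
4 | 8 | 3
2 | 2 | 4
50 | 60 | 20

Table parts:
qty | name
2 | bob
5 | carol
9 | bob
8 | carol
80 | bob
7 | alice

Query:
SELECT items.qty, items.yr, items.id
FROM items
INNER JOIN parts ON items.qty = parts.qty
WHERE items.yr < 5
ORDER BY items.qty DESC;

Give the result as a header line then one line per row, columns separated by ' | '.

After JOIN parts (4 rows):
items.qty | items.id | items.yr | parts.qty | parts.name
8 | 20 | 9 | 8 | carol
5 | 6 | 2 | 5 | carol
5 | 4 | 5 | 5 | carol
2 | 2 | 4 | 2 | bob
After WHERE (2 rows):
items.qty | items.id | items.yr | parts.qty | parts.name
5 | 6 | 2 | 5 | carol
2 | 2 | 4 | 2 | bob
After SELECT (2 rows):
items.qty | items.yr | items.id
5 | 2 | 6
2 | 4 | 2
After ORDER BY (2 rows):
items.qty | items.yr | items.id
5 | 2 | 6
2 | 4 | 2

== RESULT ==
items.qty | items.yr | items.id
5 | 2 | 6
2 | 4 | 2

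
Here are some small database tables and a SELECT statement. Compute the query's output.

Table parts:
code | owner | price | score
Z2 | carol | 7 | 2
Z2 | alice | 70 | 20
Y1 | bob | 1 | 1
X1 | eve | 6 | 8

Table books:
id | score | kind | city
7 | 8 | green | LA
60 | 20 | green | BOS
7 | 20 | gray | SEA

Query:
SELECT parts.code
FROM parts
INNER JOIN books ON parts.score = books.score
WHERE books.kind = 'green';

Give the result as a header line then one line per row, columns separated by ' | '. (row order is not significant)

== RESULT ==
parts.code
Z2
X1

Derivation:
After JOIN books (3 rows):
parts.code | parts.owner | parts.price | parts.score | books.id | books.score | books.kind | books.city
Z2 | alice | 70 | 20 | 60 | 20 | green | BOS
Z2 | alice | 70 | 20 | 7 | 20 | gray | SEA
X1 | eve | 6 | 8 | 7 | 8 | green | LA
After WHERE (2 rows):
parts.code | parts.owner | parts.price | parts.score | books.id | books.score | books.kind | books.city
Z2 | alice | 70 | 20 | 60 | 20 | green | BOS
X1 | eve | 6 | 8 | 7 | 8 | green | LA
After SELECT (2 rows):
parts.code
Z2
X1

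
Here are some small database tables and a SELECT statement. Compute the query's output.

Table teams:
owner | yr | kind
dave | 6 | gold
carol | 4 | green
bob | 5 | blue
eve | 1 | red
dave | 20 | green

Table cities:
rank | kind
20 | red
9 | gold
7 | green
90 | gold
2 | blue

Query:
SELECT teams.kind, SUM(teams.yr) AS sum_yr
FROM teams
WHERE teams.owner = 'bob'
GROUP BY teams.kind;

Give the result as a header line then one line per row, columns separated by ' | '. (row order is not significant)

== RESULT ==
teams.kind | sum_yr
blue | 5

Derivation:
After WHERE (1 rows):
teams.owner | teams.yr | teams.kind
bob | 5 | blue
After GROUP BY (1 rows):
teams.kind | sum_yr
blue | 5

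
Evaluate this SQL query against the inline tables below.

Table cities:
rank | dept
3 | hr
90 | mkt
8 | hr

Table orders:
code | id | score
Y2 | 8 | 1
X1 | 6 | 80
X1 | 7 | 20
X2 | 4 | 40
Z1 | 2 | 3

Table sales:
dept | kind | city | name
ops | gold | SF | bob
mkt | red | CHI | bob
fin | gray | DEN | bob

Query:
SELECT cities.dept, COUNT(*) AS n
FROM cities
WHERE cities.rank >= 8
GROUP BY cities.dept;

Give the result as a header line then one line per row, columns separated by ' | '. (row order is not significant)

After WHERE (2 rows):
cities.rank | cities.dept
90 | mkt
8 | hr
After GROUP BY (2 rows):
cities.dept | n
mkt | 1
hr | 1

== RESULT ==
cities.dept | n
mkt | 1
hr | 1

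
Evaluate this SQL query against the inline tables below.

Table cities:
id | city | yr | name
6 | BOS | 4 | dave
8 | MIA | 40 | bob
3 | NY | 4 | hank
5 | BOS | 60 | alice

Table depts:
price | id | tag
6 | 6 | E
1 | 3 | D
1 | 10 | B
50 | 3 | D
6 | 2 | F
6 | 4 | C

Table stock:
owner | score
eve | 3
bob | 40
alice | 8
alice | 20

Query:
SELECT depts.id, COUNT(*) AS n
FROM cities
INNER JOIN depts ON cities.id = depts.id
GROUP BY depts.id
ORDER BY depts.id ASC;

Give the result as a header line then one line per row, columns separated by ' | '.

== RESULT ==
depts.id | n
3 | 2
6 | 1

Derivation:
After JOIN depts (3 rows):
cities.id | cities.city | cities.yr | cities.name | depts.price | depts.id | depts.tag
6 | BOS | 4 | dave | 6 | 6 | E
3 | NY | 4 | hank | 1 | 3 | D
3 | NY | 4 | hank | 50 | 3 | D
After GROUP BY (2 rows):
depts.id | n
6 | 1
3 | 2
After ORDER BY (2 rows):
depts.id | n
3 | 2
6 | 1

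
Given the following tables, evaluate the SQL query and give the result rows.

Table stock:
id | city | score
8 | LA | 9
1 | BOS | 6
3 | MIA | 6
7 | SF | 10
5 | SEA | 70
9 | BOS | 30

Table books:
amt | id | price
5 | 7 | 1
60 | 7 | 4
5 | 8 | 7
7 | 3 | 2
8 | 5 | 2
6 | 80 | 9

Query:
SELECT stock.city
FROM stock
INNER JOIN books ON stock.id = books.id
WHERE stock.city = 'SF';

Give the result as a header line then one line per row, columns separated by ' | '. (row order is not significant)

== RESULT ==
stock.city
SF
SF

Derivation:
After JOIN books (5 rows):
stock.id | stock.city | stock.score | books.amt | books.id | books.price
8 | LA | 9 | 5 | 8 | 7
3 | MIA | 6 | 7 | 3 | 2
7 | SF | 10 | 5 | 7 | 1
7 | SF | 10 | 60 | 7 | 4
5 | SEA | 70 | 8 | 5 | 2
After WHERE (2 rows):
stock.id | stock.city | stock.score | books.amt | books.id | books.price
7 | SF | 10 | 5 | 7 | 1
7 | SF | 10 | 60 | 7 | 4
After SELECT (2 rows):
stock.city
SF
SF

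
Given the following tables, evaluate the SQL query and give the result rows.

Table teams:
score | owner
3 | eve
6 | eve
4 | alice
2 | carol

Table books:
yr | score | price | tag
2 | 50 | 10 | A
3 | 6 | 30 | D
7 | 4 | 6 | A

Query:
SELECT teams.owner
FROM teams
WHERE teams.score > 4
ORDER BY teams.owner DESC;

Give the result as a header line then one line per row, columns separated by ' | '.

After WHERE (1 rows):
teams.score | teams.owner
6 | eve
After SELECT (1 rows):
teams.owner
eve
After ORDER BY (1 rows):
teams.owner
eve

== RESULT ==
teams.owner
eve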